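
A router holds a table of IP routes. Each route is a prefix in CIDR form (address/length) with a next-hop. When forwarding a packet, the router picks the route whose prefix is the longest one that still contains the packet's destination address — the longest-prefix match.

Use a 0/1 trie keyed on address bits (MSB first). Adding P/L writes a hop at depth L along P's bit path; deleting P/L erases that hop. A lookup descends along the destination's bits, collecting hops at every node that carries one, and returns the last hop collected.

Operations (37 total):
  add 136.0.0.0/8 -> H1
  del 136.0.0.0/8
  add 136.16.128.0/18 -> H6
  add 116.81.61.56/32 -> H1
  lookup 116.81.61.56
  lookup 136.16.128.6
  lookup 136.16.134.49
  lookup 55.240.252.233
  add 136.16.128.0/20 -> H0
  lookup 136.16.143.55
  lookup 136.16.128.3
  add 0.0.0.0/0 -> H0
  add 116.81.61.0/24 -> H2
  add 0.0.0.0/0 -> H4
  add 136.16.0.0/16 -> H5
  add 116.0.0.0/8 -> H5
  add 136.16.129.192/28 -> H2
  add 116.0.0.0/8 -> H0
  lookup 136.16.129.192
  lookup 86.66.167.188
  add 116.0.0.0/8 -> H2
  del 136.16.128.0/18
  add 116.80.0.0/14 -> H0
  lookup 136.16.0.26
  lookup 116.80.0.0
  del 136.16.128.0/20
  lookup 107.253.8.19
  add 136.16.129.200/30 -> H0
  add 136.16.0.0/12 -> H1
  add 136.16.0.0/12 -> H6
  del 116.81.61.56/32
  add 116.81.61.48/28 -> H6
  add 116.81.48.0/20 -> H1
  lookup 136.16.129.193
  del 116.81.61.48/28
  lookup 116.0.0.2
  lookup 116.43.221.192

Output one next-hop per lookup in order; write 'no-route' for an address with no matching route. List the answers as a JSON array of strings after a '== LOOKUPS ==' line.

Apply in order:
  add 136.0.0.0/8 -> H1 at depth 8
  del 136.0.0.0/8 (clear depth 8)
  add 136.16.128.0/18 -> H6 at depth 18
  add 116.81.61.56/32 -> H1 at depth 32
  Q 116.81.61.56: descend 01110100010100010011110100111000 ; hops seen [H1] ; pick H1
  Q 136.16.128.6: descend 100010000001000010 ; hops seen [H6] ; pick H6
  Q 136.16.134.49: descend 100010000001000010 ; hops seen [H6] ; pick H6
  Q 55.240.252.233: descend 0 ; hops seen [∅] ; pick no-route
  add 136.16.128.0/20 -> H0 at depth 20
  Q 136.16.143.55: descend 10001000000100001000 ; hops seen [H6,H0] ; pick H0
  Q 136.16.128.3: descend 10001000000100001000 ; hops seen [H6,H0] ; pick H0
  add 0.0.0.0/0 -> H0 at depth 0
  add 116.81.61.0/24 -> H2 at depth 24
  add 0.0.0.0/0 -> H4 at depth 0
  add 136.16.0.0/16 -> H5 at depth 16
  add 116.0.0.0/8 -> H5 at depth 8
  add 136.16.129.192/28 -> H2 at depth 28
  add 116.0.0.0/8 -> H0 at depth 8
  Q 136.16.129.192: descend 1000100000010000100000011100 ; hops seen [H4,H5,H6,H0,H2] ; pick H2
  Q 86.66.167.188: descend 01 ; hops seen [H4] ; pick H4
  add 116.0.0.0/8 -> H2 at depth 8
  del 136.16.128.0/18 (clear depth 18)
  add 116.80.0.0/14 -> H0 at depth 14
  Q 136.16.0.26: descend 1000100000010000 ; hops seen [H4,H5] ; pick H5
  Q 116.80.0.0: descend 011101000101000 ; hops seen [H4,H2,H0] ; pick H0
  del 136.16.128.0/20 (clear depth 20)
  Q 107.253.8.19: descend 011 ; hops seen [H4] ; pick H4
  add 136.16.129.200/30 -> H0 at depth 30
  add 136.16.0.0/12 -> H1 at depth 12
  add 136.16.0.0/12 -> H6 at depth 12
  del 116.81.61.56/32 (clear depth 32)
  add 116.81.61.48/28 -> H6 at depth 28
  add 116.81.48.0/20 -> H1 at depth 20
  Q 136.16.129.193: descend 1000100000010000100000011100 ; hops seen [H4,H6,H5,H2] ; pick H2
  del 116.81.61.48/28 (clear depth 28)
  Q 116.0.0.2: descend 011101000 ; hops seen [H4,H2] ; pick H2
  Q 116.43.221.192: descend 011101000 ; hops seen [H4,H2] ; pick H2

== LOOKUPS ==
["H1","H6","H6","no-route","H0","H0","H2","H4","H5","H0","H4","H2","H2","H2"]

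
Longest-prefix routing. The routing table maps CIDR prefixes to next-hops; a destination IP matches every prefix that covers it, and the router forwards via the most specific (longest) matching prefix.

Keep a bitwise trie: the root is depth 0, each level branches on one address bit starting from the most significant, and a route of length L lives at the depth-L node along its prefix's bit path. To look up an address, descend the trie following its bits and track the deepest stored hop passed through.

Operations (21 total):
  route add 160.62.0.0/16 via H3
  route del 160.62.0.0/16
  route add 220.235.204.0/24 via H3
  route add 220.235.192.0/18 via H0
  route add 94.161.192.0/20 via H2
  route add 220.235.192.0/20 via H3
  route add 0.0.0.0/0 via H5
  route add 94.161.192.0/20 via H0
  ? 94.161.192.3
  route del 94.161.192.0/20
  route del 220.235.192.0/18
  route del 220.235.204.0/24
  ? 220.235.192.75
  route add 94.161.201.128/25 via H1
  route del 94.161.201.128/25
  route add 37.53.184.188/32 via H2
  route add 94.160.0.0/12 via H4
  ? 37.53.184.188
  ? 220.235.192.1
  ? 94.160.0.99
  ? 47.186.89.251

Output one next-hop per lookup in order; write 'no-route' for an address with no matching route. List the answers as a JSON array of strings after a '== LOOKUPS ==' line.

Process each operation:
  add 160.62.0.0/16 -> H3 at depth 16
  del 160.62.0.0/16 (clear depth 16)
  add 220.235.204.0/24 -> H3 at depth 24
  add 220.235.192.0/18 -> H0 at depth 18
  add 94.161.192.0/20 -> H2 at depth 20
  add 220.235.192.0/20 -> H3 at depth 20
  add 0.0.0.0/0 -> H5 at depth 0
  add 94.161.192.0/20 -> H0 at depth 20
  ? 94.161.192.3  path d0:H5→d1:-→d2:-→d3:-→d4:-→d5:-→d6:-→d7:-→d8:-→d9:-→d10:-→d11:-→d12:-→d13:-→d14:-→d15:-→d16:-→d17:-→d18:-→d19:-→d20:H0  best=H0
  del 94.161.192.0/20 (clear depth 20)
  del 220.235.192.0/18 (clear depth 18)
  del 220.235.204.0/24 (clear depth 24)
  ? 220.235.192.75  path d0:H5→d1:-→d2:-→d3:-→d4:-→d5:-→d6:-→d7:-→d8:-→d9:-→d10:-→d11:-→d12:-→d13:-→d14:-→d15:-→d16:-→d17:-→d18:-→d19:-→d20:H3  best=H3
  add 94.161.201.128/25 -> H1 at depth 25
  del 94.161.201.128/25 (clear depth 25)
  add 37.53.184.188/32 -> H2 at depth 32
  add 94.160.0.0/12 -> H4 at depth 12
  ? 37.53.184.188  path d0:H5→d1:-→d2:-→d3:-→d4:-→d5:-→d6:-→d7:-→d8:-→d9:-→d10:-→d11:-→d12:-→d13:-→d14:-→d15:-→d16:-→d17:-→d18:-→d19:-→d20:-→d21:-→d22:-→d23:-→d24:-→d25:-→d26:-→d27:-→d28:-→d29:-→d30:-→d31:-→d32:H2  best=H2
  ? 220.235.192.1  path d0:H5→d1:-→d2:-→d3:-→d4:-→d5:-→d6:-→d7:-→d8:-→d9:-→d10:-→d11:-→d12:-→d13:-→d14:-→d15:-→d16:-→d17:-→d18:-→d19:-→d20:H3  best=H3
  ? 94.160.0.99  path d0:H5→d1:-→d2:-→d3:-→d4:-→d5:-→d6:-→d7:-→d8:-→d9:-→d10:-→d11:-→d12:H4→d13:-→d14:-→d15:-  best=H4
  ? 47.186.89.251  path d0:H5→d1:-→d2:-→d3:-→d4:-  best=H5

== LOOKUPS ==
["H0","H3","H2","H3","H4","H5"]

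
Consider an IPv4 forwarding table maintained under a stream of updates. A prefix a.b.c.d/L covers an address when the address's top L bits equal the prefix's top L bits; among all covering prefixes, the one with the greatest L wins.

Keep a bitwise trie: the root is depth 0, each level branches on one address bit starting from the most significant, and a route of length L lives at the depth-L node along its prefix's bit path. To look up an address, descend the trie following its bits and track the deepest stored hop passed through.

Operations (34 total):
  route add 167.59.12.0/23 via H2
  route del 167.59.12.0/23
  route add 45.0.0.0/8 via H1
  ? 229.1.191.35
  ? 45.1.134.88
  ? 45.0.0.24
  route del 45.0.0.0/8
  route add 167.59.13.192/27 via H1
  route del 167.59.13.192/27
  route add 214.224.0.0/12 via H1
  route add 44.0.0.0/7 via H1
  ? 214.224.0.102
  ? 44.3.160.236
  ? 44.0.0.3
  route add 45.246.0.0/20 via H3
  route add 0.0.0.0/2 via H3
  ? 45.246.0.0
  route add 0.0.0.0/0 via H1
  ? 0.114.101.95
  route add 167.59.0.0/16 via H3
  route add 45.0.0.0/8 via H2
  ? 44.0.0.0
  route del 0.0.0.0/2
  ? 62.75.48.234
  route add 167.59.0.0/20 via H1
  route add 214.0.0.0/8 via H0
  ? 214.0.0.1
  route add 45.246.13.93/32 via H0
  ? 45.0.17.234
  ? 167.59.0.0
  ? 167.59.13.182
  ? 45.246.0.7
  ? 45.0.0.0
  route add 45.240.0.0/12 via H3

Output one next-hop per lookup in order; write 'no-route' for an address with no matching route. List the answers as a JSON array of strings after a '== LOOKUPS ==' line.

Process each operation:
  add 167.59.12.0/23 -> H2 at depth 23
  del 167.59.12.0/23 (clear depth 23)
  add 45.0.0.0/8 -> H1 at depth 8
  Q 229.1.191.35: descend 1 ; hops seen [∅] ; pick no-route
  Q 45.1.134.88: descend 00101101 ; hops seen [H1] ; pick H1
  Q 45.0.0.24: descend 00101101 ; hops seen [H1] ; pick H1
  del 45.0.0.0/8 (clear depth 8)
  add 167.59.13.192/27 -> H1 at depth 27
  del 167.59.13.192/27 (clear depth 27)
  add 214.224.0.0/12 -> H1 at depth 12
  add 44.0.0.0/7 -> H1 at depth 7
  Q 214.224.0.102: descend 110101101110 ; hops seen [H1] ; pick H1
  Q 44.3.160.236: descend 0010110 ; hops seen [H1] ; pick H1
  Q 44.0.0.3: descend 0010110 ; hops seen [H1] ; pick H1
  add 45.246.0.0/20 -> H3 at depth 20
  add 0.0.0.0/2 -> H3 at depth 2
  Q 45.246.0.0: descend 00101101111101100000 ; hops seen [H3,H1,H3] ; pick H3
  add 0.0.0.0/0 -> H1 at depth 0
  Q 0.114.101.95: descend 00 ; hops seen [H1,H3] ; pick H3
  add 167.59.0.0/16 -> H3 at depth 16
  add 45.0.0.0/8 -> H2 at depth 8
  Q 44.0.0.0: descend 0010110 ; hops seen [H1,H3,H1] ; pick H1
  del 0.0.0.0/2 (clear depth 2)
  Q 62.75.48.234: descend 001 ; hops seen [H1] ; pick H1
  add 167.59.0.0/20 -> H1 at depth 20
  add 214.0.0.0/8 -> H0 at depth 8
  Q 214.0.0.1: descend 11010110 ; hops seen [H1,H0] ; pick H0
  add 45.246.13.93/32 -> H0 at depth 32
  Q 45.0.17.234: descend 00101101 ; hops seen [H1,H1,H2] ; pick H2
  Q 167.59.0.0: descend 10100111001110110000 ; hops seen [H1,H3,H1] ; pick H1
  Q 167.59.13.182: descend 1010011100111011000011011 ; hops seen [H1,H3,H1] ; pick H1
  Q 45.246.0.7: descend 00101101111101100000 ; hops seen [H1,H1,H2,H3] ; pick H3
  Q 45.0.0.0: descend 00101101 ; hops seen [H1,H1,H2] ; pick H2
  add 45.240.0.0/12 -> H3 at depth 12

== LOOKUPS ==
["no-route","H1","H1","H1","H1","H1","H3","H3","H1","H1","H0","H2","H1","H1","H3","H2"]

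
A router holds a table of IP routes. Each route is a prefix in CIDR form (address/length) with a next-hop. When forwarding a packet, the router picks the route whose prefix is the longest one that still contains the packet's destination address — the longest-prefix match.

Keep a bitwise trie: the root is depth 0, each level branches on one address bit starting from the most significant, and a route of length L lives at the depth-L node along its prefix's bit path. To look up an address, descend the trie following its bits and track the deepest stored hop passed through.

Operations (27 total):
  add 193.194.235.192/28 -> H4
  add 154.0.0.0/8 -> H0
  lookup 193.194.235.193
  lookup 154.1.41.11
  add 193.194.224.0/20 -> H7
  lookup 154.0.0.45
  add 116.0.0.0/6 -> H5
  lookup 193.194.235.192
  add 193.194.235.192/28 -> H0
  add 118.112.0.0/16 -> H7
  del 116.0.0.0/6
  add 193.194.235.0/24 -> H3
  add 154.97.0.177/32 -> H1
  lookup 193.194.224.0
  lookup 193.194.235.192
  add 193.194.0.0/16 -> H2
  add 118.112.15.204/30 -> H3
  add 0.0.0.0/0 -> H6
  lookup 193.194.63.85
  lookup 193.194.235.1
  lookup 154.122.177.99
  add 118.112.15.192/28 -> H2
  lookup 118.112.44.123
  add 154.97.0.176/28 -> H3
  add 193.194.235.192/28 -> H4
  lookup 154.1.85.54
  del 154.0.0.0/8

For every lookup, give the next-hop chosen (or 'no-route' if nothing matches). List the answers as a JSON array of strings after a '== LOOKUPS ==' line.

Trace:
  add 193.194.235.192/28 -> H4 at depth 28
  add 154.0.0.0/8 -> H0 at depth 8
  Q 193.194.235.193: descend 1100000111000010111010111100 ; hops seen [H4] ; pick H4
  Q 154.1.41.11: descend 10011010 ; hops seen [H0] ; pick H0
  add 193.194.224.0/20 -> H7 at depth 20
  Q 154.0.0.45: descend 10011010 ; hops seen [H0] ; pick H0
  add 116.0.0.0/6 -> H5 at depth 6
  Q 193.194.235.192: descend 1100000111000010111010111100 ; hops seen [H7,H4] ; pick H4
  add 193.194.235.192/28 -> H0 at depth 28
  add 118.112.0.0/16 -> H7 at depth 16
  del 116.0.0.0/6 (clear depth 6)
  add 193.194.235.0/24 -> H3 at depth 24
  add 154.97.0.177/32 -> H1 at depth 32
  Q 193.194.224.0: descend 11000001110000101110 ; hops seen [H7] ; pick H7
  Q 193.194.235.192: descend 1100000111000010111010111100 ; hops seen [H7,H3,H0] ; pick H0
  add 193.194.0.0/16 -> H2 at depth 16
  add 118.112.15.204/30 -> H3 at depth 30
  add 0.0.0.0/0 -> H6 at depth 0
  Q 193.194.63.85: descend 1100000111000010 ; hops seen [H6,H2] ; pick H2
  Q 193.194.235.1: descend 110000011100001011101011 ; hops seen [H6,H2,H7,H3] ; pick H3
  Q 154.122.177.99: descend 10011010011 ; hops seen [H6,H0] ; pick H0
  add 118.112.15.192/28 -> H2 at depth 28
  Q 118.112.44.123: descend 011101100111000000 ; hops seen [H6,H7] ; pick H7
  add 154.97.0.176/28 -> H3 at depth 28
  add 193.194.235.192/28 -> H4 at depth 28
  Q 154.1.85.54: descend 100110100 ; hops seen [H6,H0] ; pick H0
  del 154.0.0.0/8 (clear depth 8)

== LOOKUPS ==
["H4","H0","H0","H4","H7","H0","H2","H3","H0","H7","H0"]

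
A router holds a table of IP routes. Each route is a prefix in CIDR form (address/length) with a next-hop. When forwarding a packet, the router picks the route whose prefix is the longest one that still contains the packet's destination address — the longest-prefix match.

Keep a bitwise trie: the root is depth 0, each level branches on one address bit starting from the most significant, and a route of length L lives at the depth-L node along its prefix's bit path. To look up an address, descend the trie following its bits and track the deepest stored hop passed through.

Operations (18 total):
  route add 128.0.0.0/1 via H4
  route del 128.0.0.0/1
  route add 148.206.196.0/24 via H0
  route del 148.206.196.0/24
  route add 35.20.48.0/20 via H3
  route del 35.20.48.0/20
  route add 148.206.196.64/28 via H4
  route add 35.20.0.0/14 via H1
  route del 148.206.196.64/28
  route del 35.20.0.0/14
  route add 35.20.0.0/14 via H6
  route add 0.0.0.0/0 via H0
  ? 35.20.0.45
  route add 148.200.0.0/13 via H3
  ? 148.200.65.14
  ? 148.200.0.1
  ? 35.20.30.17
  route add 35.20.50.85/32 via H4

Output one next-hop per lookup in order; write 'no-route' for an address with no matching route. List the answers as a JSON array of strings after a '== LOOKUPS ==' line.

Trace:
  add 128.0.0.0/1 -> H4 at depth 1
  del 128.0.0.0/1 (clear depth 1)
  add 148.206.196.0/24 -> H0 at depth 24
  del 148.206.196.0/24 (clear depth 24)
  add 35.20.48.0/20 -> H3 at depth 20
  del 35.20.48.0/20 (clear depth 20)
  add 148.206.196.64/28 -> H4 at depth 28
  add 35.20.0.0/14 -> H1 at depth 14
  del 148.206.196.64/28 (clear depth 28)
  del 35.20.0.0/14 (clear depth 14)
  add 35.20.0.0/14 -> H6 at depth 14
  add 0.0.0.0/0 -> H0 at depth 0
  Q 35.20.0.45: descend 001000110001010000 ; hops seen [H0,H6] ; pick H6
  add 148.200.0.0/13 -> H3 at depth 13
  Q 148.200.65.14: descend 1001010011001 ; hops seen [H0,H3] ; pick H3
  Q 148.200.0.1: descend 1001010011001 ; hops seen [H0,H3] ; pick H3
  Q 35.20.30.17: descend 001000110001010000 ; hops seen [H0,H6] ; pick H6
  add 35.20.50.85/32 -> H4 at depth 32

== LOOKUPS ==
["H6","H3","H3","H6"]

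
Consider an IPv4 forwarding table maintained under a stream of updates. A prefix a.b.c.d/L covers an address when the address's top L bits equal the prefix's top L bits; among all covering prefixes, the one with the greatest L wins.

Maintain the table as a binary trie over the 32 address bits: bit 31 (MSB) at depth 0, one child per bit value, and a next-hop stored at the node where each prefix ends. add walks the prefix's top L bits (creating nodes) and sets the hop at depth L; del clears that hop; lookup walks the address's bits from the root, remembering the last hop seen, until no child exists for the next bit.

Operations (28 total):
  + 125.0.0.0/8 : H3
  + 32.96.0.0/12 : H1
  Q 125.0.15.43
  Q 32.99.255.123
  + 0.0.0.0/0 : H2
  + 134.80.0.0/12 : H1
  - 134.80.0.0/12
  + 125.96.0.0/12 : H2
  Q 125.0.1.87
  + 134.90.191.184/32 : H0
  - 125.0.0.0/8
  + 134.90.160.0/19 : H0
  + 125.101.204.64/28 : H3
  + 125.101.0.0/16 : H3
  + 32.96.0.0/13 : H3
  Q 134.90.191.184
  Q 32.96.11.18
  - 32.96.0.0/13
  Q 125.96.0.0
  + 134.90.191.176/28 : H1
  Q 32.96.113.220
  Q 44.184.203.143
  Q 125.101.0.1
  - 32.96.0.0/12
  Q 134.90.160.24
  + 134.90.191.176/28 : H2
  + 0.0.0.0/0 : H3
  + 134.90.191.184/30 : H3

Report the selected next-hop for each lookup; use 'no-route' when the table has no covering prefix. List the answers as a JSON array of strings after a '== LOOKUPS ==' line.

Apply in order:
  + 125.0.0.0/8 (H3) depth=8
  + 32.96.0.0/12 (H1) depth=12
  Q 125.0.15.43: descend 01111101 ; hops seen [H3] ; pick H3
  Q 32.99.255.123: descend 001000000110 ; hops seen [H1] ; pick H1
  + 0.0.0.0/0 (H2) depth=0
  + 134.80.0.0/12 (H1) depth=12
  - 134.80.0.0/12 clear@12
  + 125.96.0.0/12 (H2) depth=12
  Q 125.0.1.87: descend 011111010 ; hops seen [H2,H3] ; pick H3
  + 134.90.191.184/32 (H0) depth=32
  - 125.0.0.0/8 clear@8
  + 134.90.160.0/19 (H0) depth=19
  + 125.101.204.64/28 (H3) depth=28
  + 125.101.0.0/16 (H3) depth=16
  + 32.96.0.0/13 (H3) depth=13
  Q 134.90.191.184: descend 10000110010110101011111110111000 ; hops seen [H2,H0,H0] ; pick H0
  Q 32.96.11.18: descend 0010000001100 ; hops seen [H2,H1,H3] ; pick H3
  - 32.96.0.0/13 clear@13
  Q 125.96.0.0: descend 0111110101100 ; hops seen [H2,H2] ; pick H2
  + 134.90.191.176/28 (H1) depth=28
  Q 32.96.113.220: descend 0010000001100 ; hops seen [H2,H1] ; pick H1
  Q 44.184.203.143: descend 0010 ; hops seen [H2] ; pick H2
  Q 125.101.0.1: descend 0111110101100101 ; hops seen [H2,H2,H3] ; pick H3
  - 32.96.0.0/12 clear@12
  Q 134.90.160.24: descend 1000011001011010101 ; hops seen [H2,H0] ; pick H0
  + 134.90.191.176/28 (H2) depth=28
  + 0.0.0.0/0 (H3) depth=0
  + 134.90.191.184/30 (H3) depth=30

== LOOKUPS ==
["H3","H1","H3","H0","H3","H2","H1","H2","H3","H0"]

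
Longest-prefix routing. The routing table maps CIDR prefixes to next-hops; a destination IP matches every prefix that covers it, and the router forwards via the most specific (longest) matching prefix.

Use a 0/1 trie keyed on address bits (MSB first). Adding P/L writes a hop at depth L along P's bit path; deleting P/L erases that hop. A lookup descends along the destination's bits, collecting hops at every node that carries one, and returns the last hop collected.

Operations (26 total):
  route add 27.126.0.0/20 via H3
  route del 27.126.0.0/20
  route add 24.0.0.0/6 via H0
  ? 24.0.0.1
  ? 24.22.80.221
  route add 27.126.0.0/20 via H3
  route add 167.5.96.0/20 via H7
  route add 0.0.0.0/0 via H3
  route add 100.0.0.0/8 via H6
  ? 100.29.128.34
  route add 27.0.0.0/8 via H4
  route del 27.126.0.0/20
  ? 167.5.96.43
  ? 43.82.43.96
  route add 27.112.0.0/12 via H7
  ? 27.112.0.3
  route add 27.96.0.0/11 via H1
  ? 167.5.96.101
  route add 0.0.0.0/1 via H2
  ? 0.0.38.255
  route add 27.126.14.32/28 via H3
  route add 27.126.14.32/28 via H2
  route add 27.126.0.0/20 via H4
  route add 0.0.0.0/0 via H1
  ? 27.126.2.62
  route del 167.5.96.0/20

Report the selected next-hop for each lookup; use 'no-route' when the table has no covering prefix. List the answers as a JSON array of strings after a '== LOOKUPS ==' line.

Trace:
  + 27.126.0.0/20 (H3) depth=20
  del 27.126.0.0/20 (clear depth 20)
  + 24.0.0.0/6 (H0) depth=6
  ? 24.0.0.1  path d0:-→d1:-→d2:-→d3:-→d4:-→d5:-→d6:H0  best=H0
  ? 24.22.80.221  path d0:-→d1:-→d2:-→d3:-→d4:-→d5:-→d6:H0  best=H0
  + 27.126.0.0/20 (H3) depth=20
  + 167.5.96.0/20 (H7) depth=20
  + 0.0.0.0/0 (H3) depth=0
  + 100.0.0.0/8 (H6) depth=8
  ? 100.29.128.34  path d0:H3→d1:-→d2:-→d3:-→d4:-→d5:-→d6:-→d7:-→d8:H6  best=H6
  + 27.0.0.0/8 (H4) depth=8
  del 27.126.0.0/20 (clear depth 20)
  ? 167.5.96.43  path d0:H3→d1:-→d2:-→d3:-→d4:-→d5:-→d6:-→d7:-→d8:-→d9:-→d10:-→d11:-→d12:-→d13:-→d14:-→d15:-→d16:-→d17:-→d18:-→d19:-→d20:H7  best=H7
  ? 43.82.43.96  path d0:H3→d1:-→d2:-  best=H3
  + 27.112.0.0/12 (H7) depth=12
  ? 27.112.0.3  path d0:H3→d1:-→d2:-→d3:-→d4:-→d5:-→d6:H0→d7:-→d8:H4→d9:-→d10:-→d11:-→d12:H7  best=H7
  + 27.96.0.0/11 (H1) depth=11
  ? 167.5.96.101  path d0:H3→d1:-→d2:-→d3:-→d4:-→d5:-→d6:-→d7:-→d8:-→d9:-→d10:-→d11:-→d12:-→d13:-→d14:-→d15:-→d16:-→d17:-→d18:-→d19:-→d20:H7  best=H7
  + 0.0.0.0/1 (H2) depth=1
  ? 0.0.38.255  path d0:H3→d1:H2→d2:-→d3:-  best=H2
  + 27.126.14.32/28 (H3) depth=28
  + 27.126.14.32/28 (H2) depth=28
  + 27.126.0.0/20 (H4) depth=20
  + 0.0.0.0/0 (H1) depth=0
  ? 27.126.2.62  path d0:H1→d1:H2→d2:-→d3:-→d4:-→d5:-→d6:H0→d7:-→d8:H4→d9:-→d10:-→d11:H1→d12:H7→d13:-→d14:-→d15:-→d16:-→d17:-→d18:-→d19:-→d20:H4  best=H4
  del 167.5.96.0/20 (clear depth 20)

== LOOKUPS ==
["H0","H0","H6","H7","H3","H7","H7","H2","H4"]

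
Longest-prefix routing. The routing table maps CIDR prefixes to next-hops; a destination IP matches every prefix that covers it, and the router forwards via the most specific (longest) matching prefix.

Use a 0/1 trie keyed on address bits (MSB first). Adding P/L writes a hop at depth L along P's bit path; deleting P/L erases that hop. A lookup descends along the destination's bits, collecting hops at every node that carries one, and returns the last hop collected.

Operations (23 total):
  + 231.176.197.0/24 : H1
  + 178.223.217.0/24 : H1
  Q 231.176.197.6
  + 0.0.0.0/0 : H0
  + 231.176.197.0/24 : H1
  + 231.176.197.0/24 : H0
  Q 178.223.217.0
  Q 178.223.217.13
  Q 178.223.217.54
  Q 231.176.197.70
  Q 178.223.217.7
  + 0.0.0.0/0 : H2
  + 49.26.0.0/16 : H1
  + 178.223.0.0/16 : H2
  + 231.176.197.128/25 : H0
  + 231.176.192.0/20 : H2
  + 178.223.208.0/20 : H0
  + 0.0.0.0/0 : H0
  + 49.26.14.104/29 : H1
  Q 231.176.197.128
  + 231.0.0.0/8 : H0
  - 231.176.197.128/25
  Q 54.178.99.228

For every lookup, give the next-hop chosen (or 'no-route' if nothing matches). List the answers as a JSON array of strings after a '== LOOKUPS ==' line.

Trace:
  add 231.176.197.0/24 -> H1 at depth 24
  add 178.223.217.0/24 -> H1 at depth 24
  ? 231.176.197.6  path d0:-→d1:-→d2:-→d3:-→d4:-→d5:-→d6:-→d7:-→d8:-→d9:-→d10:-→d11:-→d12:-→d13:-→d14:-→d15:-→d16:-→d17:-→d18:-→d19:-→d20:-→d21:-→d22:-→d23:-→d24:H1  best=H1
  add 0.0.0.0/0 -> H0 at depth 0
  add 231.176.197.0/24 -> H1 at depth 24
  add 231.176.197.0/24 -> H0 at depth 24
  ? 178.223.217.0  path d0:H0→d1:-→d2:-→d3:-→d4:-→d5:-→d6:-→d7:-→d8:-→d9:-→d10:-→d11:-→d12:-→d13:-→d14:-→d15:-→d16:-→d17:-→d18:-→d19:-→d20:-→d21:-→d22:-→d23:-→d24:H1  best=H1
  ? 178.223.217.13  path d0:H0→d1:-→d2:-→d3:-→d4:-→d5:-→d6:-→d7:-→d8:-→d9:-→d10:-→d11:-→d12:-→d13:-→d14:-→d15:-→d16:-→d17:-→d18:-→d19:-→d20:-→d21:-→d22:-→d23:-→d24:H1  best=H1
  ? 178.223.217.54  path d0:H0→d1:-→d2:-→d3:-→d4:-→d5:-→d6:-→d7:-→d8:-→d9:-→d10:-→d11:-→d12:-→d13:-→d14:-→d15:-→d16:-→d17:-→d18:-→d19:-→d20:-→d21:-→d22:-→d23:-→d24:H1  best=H1
  ? 231.176.197.70  path d0:H0→d1:-→d2:-→d3:-→d4:-→d5:-→d6:-→d7:-→d8:-→d9:-→d10:-→d11:-→d12:-→d13:-→d14:-→d15:-→d16:-→d17:-→d18:-→d19:-→d20:-→d21:-→d22:-→d23:-→d24:H0  best=H0
  ? 178.223.217.7  path d0:H0→d1:-→d2:-→d3:-→d4:-→d5:-→d6:-→d7:-→d8:-→d9:-→d10:-→d11:-→d12:-→d13:-→d14:-→d15:-→d16:-→d17:-→d18:-→d19:-→d20:-→d21:-→d22:-→d23:-→d24:H1  best=H1
  add 0.0.0.0/0 -> H2 at depth 0
  add 49.26.0.0/16 -> H1 at depth 16
  add 178.223.0.0/16 -> H2 at depth 16
  add 231.176.197.128/25 -> H0 at depth 25
  add 231.176.192.0/20 -> H2 at depth 20
  add 178.223.208.0/20 -> H0 at depth 20
  add 0.0.0.0/0 -> H0 at depth 0
  add 49.26.14.104/29 -> H1 at depth 29
  ? 231.176.197.128  path d0:H0→d1:-→d2:-→d3:-→d4:-→d5:-→d6:-→d7:-→d8:-→d9:-→d10:-→d11:-→d12:-→d13:-→d14:-→d15:-→d16:-→d17:-→d18:-→d19:-→d20:H2→d21:-→d22:-→d23:-→d24:H0→d25:H0  best=H0
  add 231.0.0.0/8 -> H0 at depth 8
  - 231.176.197.128/25 clear@25
  ? 54.178.99.228  path d0:H0→d1:-→d2:-→d3:-→d4:-→d5:-  best=H0

== LOOKUPS ==
["H1","H1","H1","H1","H0","H1","H0","H0"]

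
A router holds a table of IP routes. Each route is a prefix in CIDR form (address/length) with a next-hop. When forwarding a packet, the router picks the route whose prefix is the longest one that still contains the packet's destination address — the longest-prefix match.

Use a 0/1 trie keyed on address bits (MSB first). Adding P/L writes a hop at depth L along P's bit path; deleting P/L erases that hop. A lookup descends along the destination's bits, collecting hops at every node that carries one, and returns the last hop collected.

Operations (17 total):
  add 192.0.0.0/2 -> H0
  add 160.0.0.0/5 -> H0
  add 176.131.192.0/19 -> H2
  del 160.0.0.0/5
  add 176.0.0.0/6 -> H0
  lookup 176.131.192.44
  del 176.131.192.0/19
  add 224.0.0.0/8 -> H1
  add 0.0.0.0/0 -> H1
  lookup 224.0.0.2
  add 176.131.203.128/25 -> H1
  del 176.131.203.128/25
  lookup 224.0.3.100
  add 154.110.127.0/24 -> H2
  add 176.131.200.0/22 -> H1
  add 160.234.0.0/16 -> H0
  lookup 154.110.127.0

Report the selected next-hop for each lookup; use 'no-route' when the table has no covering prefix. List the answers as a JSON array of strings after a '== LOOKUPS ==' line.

Apply in order:
  + 192.0.0.0/2 (H0) depth=2
  + 160.0.0.0/5 (H0) depth=5
  + 176.131.192.0/19 (H2) depth=19
  del 160.0.0.0/5 (clear depth 5)
  + 176.0.0.0/6 (H0) depth=6
  lookup 176.131.192.44: bits 1011000010000011110 walk d0:-→d1:-→d2:-→d3:-→d4:-→d5:-→d6:H0→d7:-→d8:-→d9:-→d10:-→d11:-→d12:-→d13:-→d14:-→d15:-→d16:-→d17:-→d18:-→d19:H2 -> H2
  del 176.131.192.0/19 (clear depth 19)
  + 224.0.0.0/8 (H1) depth=8
  + 0.0.0.0/0 (H1) depth=0
  lookup 224.0.0.2: bits 11100000 walk d0:H1→d1:-→d2:H0→d3:-→d4:-→d5:-→d6:-→d7:-→d8:H1 -> H1
  + 176.131.203.128/25 (H1) depth=25
  del 176.131.203.128/25 (clear depth 25)
  lookup 224.0.3.100: bits 11100000 walk d0:H1→d1:-→d2:H0→d3:-→d4:-→d5:-→d6:-→d7:-→d8:H1 -> H1
  + 154.110.127.0/24 (H2) depth=24
  + 176.131.200.0/22 (H1) depth=22
  + 160.234.0.0/16 (H0) depth=16
  lookup 154.110.127.0: bits 100110100110111001111111 walk d0:H1→d1:-→d2:-→d3:-→d4:-→d5:-→d6:-→d7:-→d8:-→d9:-→d10:-→d11:-→d12:-→d13:-→d14:-→d15:-→d16:-→d17:-→d18:-→d19:-→d20:-→d21:-→d22:-→d23:-→d24:H2 -> H2

== LOOKUPS ==
["H2","H1","H1","H2"]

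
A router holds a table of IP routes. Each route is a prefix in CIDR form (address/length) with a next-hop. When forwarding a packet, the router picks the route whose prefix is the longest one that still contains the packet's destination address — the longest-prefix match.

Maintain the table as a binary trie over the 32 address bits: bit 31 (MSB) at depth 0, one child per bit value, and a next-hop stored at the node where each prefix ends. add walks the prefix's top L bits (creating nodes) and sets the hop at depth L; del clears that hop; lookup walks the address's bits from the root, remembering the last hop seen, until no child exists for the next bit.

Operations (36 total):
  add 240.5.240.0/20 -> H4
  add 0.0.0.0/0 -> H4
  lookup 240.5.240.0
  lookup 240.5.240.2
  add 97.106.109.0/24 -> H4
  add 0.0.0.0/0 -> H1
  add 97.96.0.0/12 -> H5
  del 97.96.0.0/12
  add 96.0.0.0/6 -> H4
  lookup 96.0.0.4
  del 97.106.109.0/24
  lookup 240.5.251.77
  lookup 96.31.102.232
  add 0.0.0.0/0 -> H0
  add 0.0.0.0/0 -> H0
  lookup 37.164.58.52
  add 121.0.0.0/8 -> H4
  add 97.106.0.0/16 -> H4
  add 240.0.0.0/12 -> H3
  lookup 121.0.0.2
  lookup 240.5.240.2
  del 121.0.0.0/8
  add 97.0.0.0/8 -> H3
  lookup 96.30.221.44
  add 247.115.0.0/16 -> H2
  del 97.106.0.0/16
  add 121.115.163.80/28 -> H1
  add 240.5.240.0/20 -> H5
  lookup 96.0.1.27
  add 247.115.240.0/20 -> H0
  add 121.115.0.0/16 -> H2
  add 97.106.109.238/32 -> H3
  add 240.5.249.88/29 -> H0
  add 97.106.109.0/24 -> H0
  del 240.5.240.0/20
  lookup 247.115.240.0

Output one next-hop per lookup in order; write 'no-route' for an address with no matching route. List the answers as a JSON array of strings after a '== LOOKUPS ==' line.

Apply in order:
  add 240.5.240.0/20 -> H4 at depth 20
  add 0.0.0.0/0 -> H4 at depth 0
  ? 240.5.240.0  path d0:H4→d1:-→d2:-→d3:-→d4:-→d5:-→d6:-→d7:-→d8:-→d9:-→d10:-→d11:-→d12:-→d13:-→d14:-→d15:-→d16:-→d17:-→d18:-→d19:-→d20:H4  best=H4
  ? 240.5.240.2  path d0:H4→d1:-→d2:-→d3:-→d4:-→d5:-→d6:-→d7:-→d8:-→d9:-→d10:-→d11:-→d12:-→d13:-→d14:-→d15:-→d16:-→d17:-→d18:-→d19:-→d20:H4  best=H4
  add 97.106.109.0/24 -> H4 at depth 24
  add 0.0.0.0/0 -> H1 at depth 0
  add 97.96.0.0/12 -> H5 at depth 12
  - 97.96.0.0/12 clear@12
  add 96.0.0.0/6 -> H4 at depth 6
  ? 96.0.0.4  path d0:H1→d1:-→d2:-→d3:-→d4:-→d5:-→d6:H4→d7:-  best=H4
  - 97.106.109.0/24 clear@24
  ? 240.5.251.77  path d0:H1→d1:-→d2:-→d3:-→d4:-→d5:-→d6:-→d7:-→d8:-→d9:-→d10:-→d11:-→d12:-→d13:-→d14:-→d15:-→d16:-→d17:-→d18:-→d19:-→d20:H4  best=H4
  ? 96.31.102.232  path d0:H1→d1:-→d2:-→d3:-→d4:-→d5:-→d6:H4→d7:-  best=H4
  add 0.0.0.0/0 -> H0 at depth 0
  add 0.0.0.0/0 -> H0 at depth 0
  ? 37.164.58.52  path d0:H0→d1:-  best=H0
  add 121.0.0.0/8 -> H4 at depth 8
  add 97.106.0.0/16 -> H4 at depth 16
  add 240.0.0.0/12 -> H3 at depth 12
  ? 121.0.0.2  path d0:H0→d1:-→d2:-→d3:-→d4:-→d5:-→d6:-→d7:-→d8:H4  best=H4
  ? 240.5.240.2  path d0:H0→d1:-→d2:-→d3:-→d4:-→d5:-→d6:-→d7:-→d8:-→d9:-→d10:-→d11:-→d12:H3→d13:-→d14:-→d15:-→d16:-→d17:-→d18:-→d19:-→d20:H4  best=H4
  - 121.0.0.0/8 clear@8
  add 97.0.0.0/8 -> H3 at depth 8
  ? 96.30.221.44  path d0:H0→d1:-→d2:-→d3:-→d4:-→d5:-→d6:H4→d7:-  best=H4
  add 247.115.0.0/16 -> H2 at depth 16
  - 97.106.0.0/16 clear@16
  add 121.115.163.80/28 -> H1 at depth 28
  add 240.5.240.0/20 -> H5 at depth 20
  ? 96.0.1.27  path d0:H0→d1:-→d2:-→d3:-→d4:-→d5:-→d6:H4→d7:-  best=H4
  add 247.115.240.0/20 -> H0 at depth 20
  add 121.115.0.0/16 -> H2 at depth 16
  add 97.106.109.238/32 -> H3 at depth 32
  add 240.5.249.88/29 -> H0 at depth 29
  add 97.106.109.0/24 -> H0 at depth 24
  - 240.5.240.0/20 clear@20
  ? 247.115.240.0  path d0:H0→d1:-→d2:-→d3:-→d4:-→d5:-→d6:-→d7:-→d8:-→d9:-→d10:-→d11:-→d12:-→d13:-→d14:-→d15:-→d16:H2→d17:-→d18:-→d19:-→d20:H0  best=H0

== LOOKUPS ==
["H4","H4","H4","H4","H4","H0","H4","H4","H4","H4","H0"]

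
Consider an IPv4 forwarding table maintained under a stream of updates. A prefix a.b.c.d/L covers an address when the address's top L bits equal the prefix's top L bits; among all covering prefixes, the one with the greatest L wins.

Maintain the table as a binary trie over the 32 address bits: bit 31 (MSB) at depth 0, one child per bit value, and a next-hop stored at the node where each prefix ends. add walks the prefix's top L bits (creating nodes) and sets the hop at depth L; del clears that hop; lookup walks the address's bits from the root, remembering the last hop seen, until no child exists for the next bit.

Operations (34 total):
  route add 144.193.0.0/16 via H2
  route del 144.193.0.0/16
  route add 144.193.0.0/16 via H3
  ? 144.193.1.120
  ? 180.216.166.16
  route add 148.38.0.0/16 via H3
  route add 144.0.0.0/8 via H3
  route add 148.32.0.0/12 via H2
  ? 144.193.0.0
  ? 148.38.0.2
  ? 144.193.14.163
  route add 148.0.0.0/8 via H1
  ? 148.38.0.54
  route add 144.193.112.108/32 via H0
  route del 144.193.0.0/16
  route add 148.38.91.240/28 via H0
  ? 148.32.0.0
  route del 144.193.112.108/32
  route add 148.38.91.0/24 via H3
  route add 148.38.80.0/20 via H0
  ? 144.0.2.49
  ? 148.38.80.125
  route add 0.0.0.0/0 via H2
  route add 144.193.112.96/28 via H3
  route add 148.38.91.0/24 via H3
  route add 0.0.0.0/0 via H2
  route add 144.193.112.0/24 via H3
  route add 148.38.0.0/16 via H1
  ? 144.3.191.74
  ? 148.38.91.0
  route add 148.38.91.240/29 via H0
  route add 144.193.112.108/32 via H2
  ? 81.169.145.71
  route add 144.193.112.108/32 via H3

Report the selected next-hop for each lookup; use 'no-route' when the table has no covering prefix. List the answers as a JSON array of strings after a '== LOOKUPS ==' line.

Process each operation:
  + 144.193.0.0/16 (H2) depth=16
  - 144.193.0.0/16 clear@16
  + 144.193.0.0/16 (H3) depth=16
  Q 144.193.1.120: descend 1001000011000001 ; hops seen [H3] ; pick H3
  Q 180.216.166.16: descend 10 ; hops seen [∅] ; pick no-route
  + 148.38.0.0/16 (H3) depth=16
  + 144.0.0.0/8 (H3) depth=8
  + 148.32.0.0/12 (H2) depth=12
  Q 144.193.0.0: descend 1001000011000001 ; hops seen [H3,H3] ; pick H3
  Q 148.38.0.2: descend 1001010000100110 ; hops seen [H2,H3] ; pick H3
  Q 144.193.14.163: descend 1001000011000001 ; hops seen [H3,H3] ; pick H3
  + 148.0.0.0/8 (H1) depth=8
  Q 148.38.0.54: descend 1001010000100110 ; hops seen [H1,H2,H3] ; pick H3
  + 144.193.112.108/32 (H0) depth=32
  - 144.193.0.0/16 clear@16
  + 148.38.91.240/28 (H0) depth=28
  Q 148.32.0.0: descend 1001010000100 ; hops seen [H1,H2] ; pick H2
  - 144.193.112.108/32 clear@32
  + 148.38.91.0/24 (H3) depth=24
  + 148.38.80.0/20 (H0) depth=20
  Q 144.0.2.49: descend 10010000 ; hops seen [H3] ; pick H3
  Q 148.38.80.125: descend 10010100001001100101 ; hops seen [H1,H2,H3,H0] ; pick H0
  + 0.0.0.0/0 (H2) depth=0
  + 144.193.112.96/28 (H3) depth=28
  + 148.38.91.0/24 (H3) depth=24
  + 0.0.0.0/0 (H2) depth=0
  + 144.193.112.0/24 (H3) depth=24
  + 148.38.0.0/16 (H1) depth=16
  Q 144.3.191.74: descend 10010000 ; hops seen [H2,H3] ; pick H3
  Q 148.38.91.0: descend 100101000010011001011011 ; hops seen [H2,H1,H2,H1,H0,H3] ; pick H3
  + 148.38.91.240/29 (H0) depth=29
  + 144.193.112.108/32 (H2) depth=32
  Q 81.169.145.71: descend ε ; hops seen [H2] ; pick H2
  + 144.193.112.108/32 (H3) depth=32

== LOOKUPS ==
["H3","no-route","H3","H3","H3","H3","H2","H3","H0","H3","H3","H2"]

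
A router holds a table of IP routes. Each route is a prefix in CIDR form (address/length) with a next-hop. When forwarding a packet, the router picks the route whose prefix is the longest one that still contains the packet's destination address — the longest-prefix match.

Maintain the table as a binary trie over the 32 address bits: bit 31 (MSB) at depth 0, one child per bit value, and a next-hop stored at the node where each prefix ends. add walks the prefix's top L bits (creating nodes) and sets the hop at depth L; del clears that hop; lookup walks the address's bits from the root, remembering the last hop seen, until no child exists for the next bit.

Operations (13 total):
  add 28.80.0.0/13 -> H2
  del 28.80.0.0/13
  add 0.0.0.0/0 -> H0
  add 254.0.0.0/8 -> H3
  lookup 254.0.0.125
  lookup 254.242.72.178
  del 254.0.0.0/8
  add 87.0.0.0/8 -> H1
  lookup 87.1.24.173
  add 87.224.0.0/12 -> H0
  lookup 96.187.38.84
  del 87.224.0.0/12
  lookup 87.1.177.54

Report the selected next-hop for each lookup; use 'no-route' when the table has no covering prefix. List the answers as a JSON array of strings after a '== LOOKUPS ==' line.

Apply in order:
  + 28.80.0.0/13 (H2) depth=13
  del 28.80.0.0/13 (clear depth 13)
  + 0.0.0.0/0 (H0) depth=0
  + 254.0.0.0/8 (H3) depth=8
  Q 254.0.0.125: descend 11111110 ; hops seen [H0,H3] ; pick H3
  Q 254.242.72.178: descend 11111110 ; hops seen [H0,H3] ; pick H3
  del 254.0.0.0/8 (clear depth 8)
  + 87.0.0.0/8 (H1) depth=8
  Q 87.1.24.173: descend 01010111 ; hops seen [H0,H1] ; pick H1
  + 87.224.0.0/12 (H0) depth=12
  Q 96.187.38.84: descend 01 ; hops seen [H0] ; pick H0
  del 87.224.0.0/12 (clear depth 12)
  Q 87.1.177.54: descend 01010111 ; hops seen [H0,H1] ; pick H1

== LOOKUPS ==
["H3","H3","H1","H0","H1"]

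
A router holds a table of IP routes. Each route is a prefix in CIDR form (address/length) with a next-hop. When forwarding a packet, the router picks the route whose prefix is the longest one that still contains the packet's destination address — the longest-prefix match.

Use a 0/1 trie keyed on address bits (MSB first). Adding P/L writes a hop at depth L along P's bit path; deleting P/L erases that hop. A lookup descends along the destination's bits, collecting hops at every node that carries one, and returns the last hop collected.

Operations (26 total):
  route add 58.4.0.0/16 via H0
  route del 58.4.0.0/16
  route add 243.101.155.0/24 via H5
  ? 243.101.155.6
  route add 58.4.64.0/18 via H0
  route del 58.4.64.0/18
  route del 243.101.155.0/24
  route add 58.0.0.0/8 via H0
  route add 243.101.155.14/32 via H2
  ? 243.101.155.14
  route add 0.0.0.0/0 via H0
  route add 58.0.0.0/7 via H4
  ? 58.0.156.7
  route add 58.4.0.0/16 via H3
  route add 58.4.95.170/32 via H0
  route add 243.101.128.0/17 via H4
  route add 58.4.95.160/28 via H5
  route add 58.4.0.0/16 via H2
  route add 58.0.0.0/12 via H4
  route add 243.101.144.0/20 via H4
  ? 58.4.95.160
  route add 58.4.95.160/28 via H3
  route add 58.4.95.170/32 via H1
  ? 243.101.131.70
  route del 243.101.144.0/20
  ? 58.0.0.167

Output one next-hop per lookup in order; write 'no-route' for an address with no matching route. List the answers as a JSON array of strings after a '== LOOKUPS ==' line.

Process each operation:
  add 58.4.0.0/16 -> H0 at depth 16
  del 58.4.0.0/16 (clear depth 16)
  add 243.101.155.0/24 -> H5 at depth 24
  lookup 243.101.155.6: bits 111100110110010110011011 walk d0:-→d1:-→d2:-→d3:-→d4:-→d5:-→d6:-→d7:-→d8:-→d9:-→d10:-→d11:-→d12:-→d13:-→d14:-→d15:-→d16:-→d17:-→d18:-→d19:-→d20:-→d21:-→d22:-→d23:-→d24:H5 -> H5
  add 58.4.64.0/18 -> H0 at depth 18
  del 58.4.64.0/18 (clear depth 18)
  del 243.101.155.0/24 (clear depth 24)
  add 58.0.0.0/8 -> H0 at depth 8
  add 243.101.155.14/32 -> H2 at depth 32
  lookup 243.101.155.14: bits 11110011011001011001101100001110 walk d0:-→d1:-→d2:-→d3:-→d4:-→d5:-→d6:-→d7:-→d8:-→d9:-→d10:-→d11:-→d12:-→d13:-→d14:-→d15:-→d16:-→d17:-→d18:-→d19:-→d20:-→d21:-→d22:-→d23:-→d24:-→d25:-→d26:-→d27:-→d28:-→d29:-→d30:-→d31:-→d32:H2 -> H2
  add 0.0.0.0/0 -> H0 at depth 0
  add 58.0.0.0/7 -> H4 at depth 7
  lookup 58.0.156.7: bits 0011101000000 walk d0:H0→d1:-→d2:-→d3:-→d4:-→d5:-→d6:-→d7:H4→d8:H0→d9:-→d10:-→d11:-→d12:-→d13:- -> H0
  add 58.4.0.0/16 -> H3 at depth 16
  add 58.4.95.170/32 -> H0 at depth 32
  add 243.101.128.0/17 -> H4 at depth 17
  add 58.4.95.160/28 -> H5 at depth 28
  add 58.4.0.0/16 -> H2 at depth 16
  add 58.0.0.0/12 -> H4 at depth 12
  add 243.101.144.0/20 -> H4 at depth 20
  lookup 58.4.95.160: bits 0011101000000100010111111010 walk d0:H0→d1:-→d2:-→d3:-→d4:-→d5:-→d6:-→d7:H4→d8:H0→d9:-→d10:-→d11:-→d12:H4→d13:-→d14:-→d15:-→d16:H2→d17:-→d18:-→d19:-→d20:-→d21:-→d22:-→d23:-→d24:-→d25:-→d26:-→d27:-→d28:H5 -> H5
  add 58.4.95.160/28 -> H3 at depth 28
  add 58.4.95.170/32 -> H1 at depth 32
  lookup 243.101.131.70: bits 1111001101100101100 walk d0:H0→d1:-→d2:-→d3:-→d4:-→d5:-→d6:-→d7:-→d8:-→d9:-→d10:-→d11:-→d12:-→d13:-→d14:-→d15:-→d16:-→d17:H4→d18:-→d19:- -> H4
  del 243.101.144.0/20 (clear depth 20)
  lookup 58.0.0.167: bits 0011101000000 walk d0:H0→d1:-→d2:-→d3:-→d4:-→d5:-→d6:-→d7:H4→d8:H0→d9:-→d10:-→d11:-→d12:H4→d13:- -> H4

== LOOKUPS ==
["H5","H2","H0","H5","H4","H4"]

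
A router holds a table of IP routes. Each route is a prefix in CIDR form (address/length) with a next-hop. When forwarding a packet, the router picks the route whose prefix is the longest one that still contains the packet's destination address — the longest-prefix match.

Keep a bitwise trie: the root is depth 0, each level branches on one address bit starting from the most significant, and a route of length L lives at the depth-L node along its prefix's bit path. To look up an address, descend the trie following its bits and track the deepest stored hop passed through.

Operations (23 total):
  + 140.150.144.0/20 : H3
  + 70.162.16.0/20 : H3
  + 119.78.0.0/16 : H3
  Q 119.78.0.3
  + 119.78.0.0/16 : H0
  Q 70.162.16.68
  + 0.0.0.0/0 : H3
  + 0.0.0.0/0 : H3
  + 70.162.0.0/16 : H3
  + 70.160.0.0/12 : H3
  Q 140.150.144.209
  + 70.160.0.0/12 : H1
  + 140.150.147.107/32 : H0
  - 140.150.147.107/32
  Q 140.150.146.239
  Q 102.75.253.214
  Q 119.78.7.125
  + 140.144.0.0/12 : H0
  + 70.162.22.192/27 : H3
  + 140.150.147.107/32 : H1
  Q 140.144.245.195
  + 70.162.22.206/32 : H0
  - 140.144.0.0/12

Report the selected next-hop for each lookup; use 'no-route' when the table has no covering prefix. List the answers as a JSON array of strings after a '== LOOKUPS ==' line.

Process each operation:
  add 140.150.144.0/20 -> H3 at depth 20
  add 70.162.16.0/20 -> H3 at depth 20
  add 119.78.0.0/16 -> H3 at depth 16
  lookup 119.78.0.3: bits 0111011101001110 walk d0:-→d1:-→d2:-→d3:-→d4:-→d5:-→d6:-→d7:-→d8:-→d9:-→d10:-→d11:-→d12:-→d13:-→d14:-→d15:-→d16:H3 -> H3
  add 119.78.0.0/16 -> H0 at depth 16
  lookup 70.162.16.68: bits 01000110101000100001 walk d0:-→d1:-→d2:-→d3:-→d4:-→d5:-→d6:-→d7:-→d8:-→d9:-→d10:-→d11:-→d12:-→d13:-→d14:-→d15:-→d16:-→d17:-→d18:-→d19:-→d20:H3 -> H3
  add 0.0.0.0/0 -> H3 at depth 0
  add 0.0.0.0/0 -> H3 at depth 0
  add 70.162.0.0/16 -> H3 at depth 16
  add 70.160.0.0/12 -> H3 at depth 12
  lookup 140.150.144.209: bits 10001100100101101001 walk d0:H3→d1:-→d2:-→d3:-→d4:-→d5:-→d6:-→d7:-→d8:-→d9:-→d10:-→d11:-→d12:-→d13:-→d14:-→d15:-→d16:-→d17:-→d18:-→d19:-→d20:H3 -> H3
  add 70.160.0.0/12 -> H1 at depth 12
  add 140.150.147.107/32 -> H0 at depth 32
  - 140.150.147.107/32 clear@32
  lookup 140.150.146.239: bits 10001100100101101001001 walk d0:H3→d1:-→d2:-→d3:-→d4:-→d5:-→d6:-→d7:-→d8:-→d9:-→d10:-→d11:-→d12:-→d13:-→d14:-→d15:-→d16:-→d17:-→d18:-→d19:-→d20:H3→d21:-→d22:-→d23:- -> H3
  lookup 102.75.253.214: bits 011 walk d0:H3→d1:-→d2:-→d3:- -> H3
  lookup 119.78.7.125: bits 0111011101001110 walk d0:H3→d1:-→d2:-→d3:-→d4:-→d5:-→d6:-→d7:-→d8:-→d9:-→d10:-→d11:-→d12:-→d13:-→d14:-→d15:-→d16:H0 -> H0
  add 140.144.0.0/12 -> H0 at depth 12
  add 70.162.22.192/27 -> H3 at depth 27
  add 140.150.147.107/32 -> H1 at depth 32
  lookup 140.144.245.195: bits 1000110010010 walk d0:H3→d1:-→d2:-→d3:-→d4:-→d5:-→d6:-→d7:-→d8:-→d9:-→d10:-→d11:-→d12:H0→d13:- -> H0
  add 70.162.22.206/32 -> H0 at depth 32
  - 140.144.0.0/12 clear@12

== LOOKUPS ==
["H3","H3","H3","H3","H3","H0","H0"]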